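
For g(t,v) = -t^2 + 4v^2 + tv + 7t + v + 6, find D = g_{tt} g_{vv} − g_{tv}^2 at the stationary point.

-17

∂g/∂t = -2t + v + 7 = 0 and ∂g/∂v = t + 8v + 1 = 0, so (t, v) = (55/17, -9/17).
The Hessian has g_{tt} = -2, g_{vv} = 8, g_{tv} = 1, giving D = -17 < 0, so the point is a saddle point.
D = (-2)·(8) − (1)^2 = -17.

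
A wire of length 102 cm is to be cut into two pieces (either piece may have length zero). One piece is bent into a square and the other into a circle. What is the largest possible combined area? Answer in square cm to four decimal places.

827.9240

Let x be the length used for the square. Square side x/4; circle radius (102−x)/(2π).
A(x) = (x/4)² + π·((102−x)/(2π))² = x²/16 + (102−x)²/(4π) for 0 ≤ x ≤ 102. A'(x) = x/8 − (102−x)/(2π) = 0 gives x = 4·102/(π+4) ≈ 57.1301.
A'' > 0, so the interior critical point is a minimum; the maximum is at an endpoint. A(0) = 827.9240 and A(102) = 650.2500, so the largest area is 827.9240.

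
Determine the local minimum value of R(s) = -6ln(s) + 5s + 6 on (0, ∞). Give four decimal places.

10.9061

R'(s) = -6/s + 5 = 0 gives s = 6/5.
R''(s) = 6/s², which is positive for s > 0, so this is a local minimum.
R(6/5) = -6·ln(6/5) + 6 + 6 ≈ 10.9061.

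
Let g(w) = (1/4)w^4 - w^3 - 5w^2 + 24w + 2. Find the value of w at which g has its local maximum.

2

g'(w) = w^3 - 3w^2 - 10w + 24. Setting g'(w) = 0 gives w ∈ {-3, 2, 4}.
Since g''(w) = 3w^2 - 6w - 10, we get g''(-3) = 35 > 0 ⇒ local minimum; g''(2) = -10 < 0 ⇒ local maximum; g''(4) = 14 > 0 ⇒ local minimum.
Thus g has its local maximum at w = 2, with value 26.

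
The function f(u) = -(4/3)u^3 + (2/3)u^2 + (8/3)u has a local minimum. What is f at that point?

f'(u) = -4u^2 + (4/3)u + 8/3. Setting f'(u) = 0 gives u ∈ {-2/3, 1}.
Since f''(u) = -8u + 4/3, we get f''(-2/3) = 20/3 > 0 ⇒ local minimum; f''(1) = -20/3 < 0 ⇒ local maximum.
The local minimum is f(-2/3) = -88/81.

-88/81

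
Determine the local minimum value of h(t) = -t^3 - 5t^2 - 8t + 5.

h'(t) = -3t^2 - 10t - 8. Setting h'(t) = 0 gives t ∈ {-2, -4/3}.
h''(t) = -6t - 10. h''(-2) = 2 > 0 ⇒ local minimum; h''(-4/3) = -2 < 0 ⇒ local maximum.
So the local minimum value is h(-2) = 9.

9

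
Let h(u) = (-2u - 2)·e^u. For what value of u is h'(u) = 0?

-2

h'(u) = (-2)·e^u + (-2u - 2)·1·e^u = (-2u - 4)·e^u. Since e^u > 0, the only critical point is u = -2.
h''(-2) has the same sign as -2 < 0, so this is a local maximum.
h(-2) = (2)·e^(-2) ≈ 0.2707.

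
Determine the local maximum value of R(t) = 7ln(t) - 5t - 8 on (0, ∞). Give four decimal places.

R'(t) = 7/t − 5 = 0 gives t = 7/5.
R''(t) = -7/t², which is negative for t > 0, so this is a local maximum.
R(7/5) = 7·ln(7/5) - 7 - 8 ≈ -12.6447.

-12.6447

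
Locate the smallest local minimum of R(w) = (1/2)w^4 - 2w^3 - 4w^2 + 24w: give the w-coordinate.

R'(w) = 2w^3 - 6w^2 - 8w + 24. Setting R'(w) = 0 gives w ∈ {-2, 2, 3}.
Since R''(w) = 6w^2 - 12w - 8, we get R''(-2) = 40 > 0 ⇒ local minimum; R''(2) = -8 < 0 ⇒ local maximum; R''(3) = 10 > 0 ⇒ local minimum.
Thus R has its smallest local minimum at w = -2, with value -40.

-2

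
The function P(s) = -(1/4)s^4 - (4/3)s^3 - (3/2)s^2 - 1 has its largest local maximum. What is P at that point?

5/4

P'(s) = -s^3 - 4s^2 - 3s = 0 at s = -3, -1, 0.
Since P''(s) = -3s^2 - 8s - 3, we get P''(-3) = -6 < 0 ⇒ local maximum; P''(-1) = 2 > 0 ⇒ local minimum; P''(0) = -3 < 0 ⇒ local maximum.
The largest local maximum is P(-3) = 5/4.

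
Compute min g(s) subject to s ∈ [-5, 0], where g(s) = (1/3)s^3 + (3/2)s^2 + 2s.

g'(s) = s^2 + 3s + 2, which vanishes at s = -2 and s = -1.
Evaluating at the critical points and endpoints: g(-5) = -85/6; g(-2) = -2/3; g(-1) = -5/6; g(0) = 0.
Hence the absolute minimum is -85/6 at s = -5.

-85/6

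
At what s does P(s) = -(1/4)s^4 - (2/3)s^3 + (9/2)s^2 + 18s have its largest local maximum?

P'(s) = -s^3 - 2s^2 + 9s + 18. Setting P'(s) = 0 gives s ∈ {-3, -2, 3}.
Since P''(s) = -3s^2 - 4s + 9, we get P''(-3) = -6 < 0 ⇒ local maximum; P''(-2) = 5 > 0 ⇒ local minimum; P''(3) = -30 < 0 ⇒ local maximum.
So the largest local maximum value is P(3) = 225/4.

3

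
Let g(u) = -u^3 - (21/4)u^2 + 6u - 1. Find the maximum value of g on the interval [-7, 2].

The derivative is -3u^2 - (21/2)u + 6, which vanishes at u = -4 and u = 1/2.
Candidates: g(-7) = 171/4; g(-4) = -45; g(1/2) = 9/16; g(2) = -18.
So the maximum is g(-7) = 171/4.

171/4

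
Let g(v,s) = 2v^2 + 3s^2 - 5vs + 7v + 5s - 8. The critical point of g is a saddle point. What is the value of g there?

364

∂g/∂v = 4v - 5s + 7 = 0 and ∂g/∂s = -5v + 6s + 5 = 0, so (v, s) = (67, 55).
The Hessian has g_{vv} = 4, g_{ss} = 6, g_{vs} = -5, giving D = -1 < 0, so the point is a saddle point.
g(67, 55) = 364.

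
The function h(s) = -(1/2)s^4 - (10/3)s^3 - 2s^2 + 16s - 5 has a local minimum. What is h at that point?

h'(s) = -2s^3 - 10s^2 - 4s + 16. Setting h'(s) = 0 gives s ∈ {-4, -2, 1}.
Second-derivative test with h''(s) = -6s^2 - 20s - 4: h''(-4) = -20 < 0 ⇒ local maximum; h''(-2) = 12 > 0 ⇒ local minimum; h''(1) = -30 < 0 ⇒ local maximum.
Thus h has its local minimum at s = -2, with value -79/3.

-79/3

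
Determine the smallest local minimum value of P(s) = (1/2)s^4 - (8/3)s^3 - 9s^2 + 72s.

Critical points: P'(s) = 2s^3 - 8s^2 - 18s + 72 vanishes at s = -3, 3, 4.
Since P''(s) = 6s^2 - 16s - 18, we get P''(-3) = 84 > 0 ⇒ local minimum; P''(3) = -12 < 0 ⇒ local maximum; P''(4) = 14 > 0 ⇒ local minimum.
The smallest local minimum is P(-3) = -369/2.

-369/2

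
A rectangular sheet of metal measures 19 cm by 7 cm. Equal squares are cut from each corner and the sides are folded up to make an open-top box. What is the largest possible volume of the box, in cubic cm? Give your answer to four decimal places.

With cut size x, the volume is V(x) = x(19 − 2x)(7 − 2x) for 0 < x < 3.5.
V'(x) = 12x^2 − 104x + 133. Setting V'(x) = 0 gives x ≈ 1.5594 (the root in (0, 3.5)).
V''(x) = 24x − 104 is negative there, so this is the maximum; V ≈ 96.1185.

96.1185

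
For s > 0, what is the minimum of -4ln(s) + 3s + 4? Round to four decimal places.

h'(s) = -4/s + 3 = 0 gives s = 4/3.
h''(s) = 4/s², which is positive for s > 0, so this is a local minimum.
h(4/3) = -4·ln(4/3) + 4 + 4 ≈ 6.8493.

6.8493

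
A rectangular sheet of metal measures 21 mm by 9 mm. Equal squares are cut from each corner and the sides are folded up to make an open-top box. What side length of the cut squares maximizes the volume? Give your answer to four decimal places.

With cut size x, the volume is V(x) = x(21 − 2x)(9 − 2x) for 0 < x < 4.5.
V'(x) = 12x^2 − 120x + 189. Setting V'(x) = 0 gives x ≈ 1.9586 (the root in (0, 4.5)).
V''(x) = 24x − 120 is negative there, so this is the maximum; V ≈ 170.0622.

1.9586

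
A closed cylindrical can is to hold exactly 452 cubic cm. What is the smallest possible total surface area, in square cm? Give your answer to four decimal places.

326.0420

With radius r and height h, πr²h = 452 so h = 452/(πr²), and S(r) = 2πr² + 2πrh = 2πr² + 2·452/r.
S'(r) = 4πr − 2·452/r² = 0 ⇒ r³ = 452/(2π), so r ≈ 4.1590 and h = 2r ≈ 8.3179.
S''(r) = 4π + 4·452/r³ > 0, so this is the minimum; S ≈ 326.0420.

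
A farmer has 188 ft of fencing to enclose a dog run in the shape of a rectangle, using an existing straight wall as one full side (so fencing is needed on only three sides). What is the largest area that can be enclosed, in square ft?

Let the sides perpendicular to the wall have length x and the parallel side y, so 2x + y = 188 and the area is A = xy = x(188 − 2x).
A'(x) = 188 − 4x = 0 gives x = 47, and A''(x) = −4 < 0 confirms a maximum.
Then y = 188 − 2·47 = 94 and A = 4418.

4418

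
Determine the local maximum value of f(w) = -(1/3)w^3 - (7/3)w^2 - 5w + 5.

680/81

f'(w) = -w^2 - (14/3)w - 5. Setting f'(w) = 0 gives w ∈ {-3, -5/3}.
Since f''(w) = -2w - 14/3, we get f''(-3) = 4/3 > 0 ⇒ local minimum; f''(-5/3) = -4/3 < 0 ⇒ local maximum.
The local maximum is f(-5/3) = 680/81.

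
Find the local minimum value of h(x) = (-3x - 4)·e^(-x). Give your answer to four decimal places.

-4.1868

h'(x) = (-3)·e^(-x) + (-3x - 4)·(-1)·e^(-x) = (3x + 1)·e^(-x). Since e^(-x) > 0, the only critical point is x = -1/3.
h''(-1/3) has the same sign as 3 > 0, so this is a local minimum.
h(-1/3) = (-3)·e^(1/3) ≈ -4.1868.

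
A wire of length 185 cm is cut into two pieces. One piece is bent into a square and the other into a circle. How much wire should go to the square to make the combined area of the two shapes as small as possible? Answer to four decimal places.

103.6183

Let x be the length used for the square. Square side x/4; circle radius (185−x)/(2π).
A(x) = (x/4)² + π·((185−x)/(2π))² = x²/16 + (185−x)²/(4π) for 0 ≤ x ≤ 185. A'(x) = x/8 − (185−x)/(2π) = 0 gives x = 4·185/(π+4) ≈ 103.6183.
A'' = 1/8 + 1/(2π) > 0, so this gives the minimum combined area; x ≈ 103.6183 cm to the square.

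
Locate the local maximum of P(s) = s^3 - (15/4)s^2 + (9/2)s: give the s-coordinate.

1

P'(s) = 3s^2 - (15/2)s + 9/2 = 0 at s = 1, 3/2.
Since P''(s) = 6s - 15/2, we get P''(1) = -3/2 < 0 ⇒ local maximum; P''(3/2) = 3/2 > 0 ⇒ local minimum.
Thus P has its local maximum at s = 1, with value 7/4.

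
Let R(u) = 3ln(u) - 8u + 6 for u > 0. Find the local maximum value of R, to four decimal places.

0.0575

R'(u) = 3/u − 8 = 0 gives u = 3/8.
R''(u) = -3/u², which is negative for u > 0, so this is a local maximum.
R(3/8) = 3·ln(3/8) - 3 + 6 ≈ 0.0575.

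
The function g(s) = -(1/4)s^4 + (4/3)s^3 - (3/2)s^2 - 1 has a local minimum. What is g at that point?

-17/12

g'(s) = -s^3 + 4s^2 - 3s. Setting g'(s) = 0 gives s ∈ {0, 1, 3}.
Second-derivative test with g''(s) = -3s^2 + 8s - 3: g''(0) = -3 < 0 ⇒ local maximum; g''(1) = 2 > 0 ⇒ local minimum; g''(3) = -6 < 0 ⇒ local maximum.
Thus g has its local minimum at s = 1, with value -17/12.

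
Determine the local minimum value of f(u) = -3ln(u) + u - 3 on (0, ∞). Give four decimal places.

f'(u) = -3/u + 1 = 0 gives u = 3.
f''(u) = 3/u², which is positive for u > 0, so this is a local minimum.
f(3) = -3·ln(3) + 3 - 3 ≈ -3.2958.

-3.2958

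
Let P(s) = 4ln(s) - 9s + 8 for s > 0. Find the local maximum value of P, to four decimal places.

0.7563

P'(s) = 4/s − 9 = 0 gives s = 4/9.
P''(s) = -4/s², which is negative for s > 0, so this is a local maximum.
P(4/9) = 4·ln(4/9) - 4 + 8 ≈ 0.7563.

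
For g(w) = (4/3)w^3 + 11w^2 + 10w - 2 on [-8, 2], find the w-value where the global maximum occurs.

2

Differentiating, g'(w) = 4w^2 + 22w + 10; which vanishes at w = -5 and w = -1/2.
Compare values at every candidate in [-8, 2]: g(-8) = -182/3, g(-5) = 169/3, g(-1/2) = -53/12, g(2) = 218/3.
The maximum over the interval is 218/3, attained at w = 2.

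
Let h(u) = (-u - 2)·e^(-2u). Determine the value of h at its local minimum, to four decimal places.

-10.0428

h'(u) = (-1)·e^(-2u) + (-u - 2)·(-2)·e^(-2u) = (2u + 3)·e^(-2u). Since e^(-2u) > 0, the only critical point is u = -3/2.
h''(-3/2) has the same sign as 2 > 0, so this is a local minimum.
h(-3/2) = (-1/2)·e^(3) ≈ -10.0428.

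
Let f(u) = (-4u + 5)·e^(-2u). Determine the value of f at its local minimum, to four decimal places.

f'(u) = (-4)·e^(-2u) + (-4u + 5)·(-2)·e^(-2u) = (8u - 14)·e^(-2u). Since e^(-2u) > 0, the only critical point is u = 7/4.
f''(7/4) has the same sign as 8 > 0, so this is a local minimum.
f(7/4) = (-2)·e^(-7/2) ≈ -0.0604.

-0.0604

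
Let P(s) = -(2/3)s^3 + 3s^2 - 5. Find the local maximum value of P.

P'(s) = -2s^2 + 6s = 0 at s = 0, 3.
P''(s) = -4s + 6. P''(0) = 6 > 0 ⇒ local minimum; P''(3) = -6 < 0 ⇒ local maximum.
So the local maximum value is P(3) = 4.

4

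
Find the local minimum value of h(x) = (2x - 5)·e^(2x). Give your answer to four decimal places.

-54.5982

By the product rule, h'(x) = (4x - 8)·e^(2x). Since e^(2x) > 0, the only critical point is x = 2.
h''(2) has the same sign as 4 > 0, so this is a local minimum.
h(2) = (-1)·e^(4) ≈ -54.5982.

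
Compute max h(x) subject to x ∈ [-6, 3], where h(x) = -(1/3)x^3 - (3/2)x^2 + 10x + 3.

The derivative is -x^2 - 3x + 10, which vanishes at x = -5 and x = 2.
Evaluating at the critical points and endpoints: h(-6) = -39, h(-5) = -257/6, h(2) = 43/3, h(3) = 21/2.
The maximum over the interval is 43/3, attained at x = 2.

43/3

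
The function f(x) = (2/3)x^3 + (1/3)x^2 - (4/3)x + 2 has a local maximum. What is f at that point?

f'(x) = 2x^2 + (2/3)x - 4/3 = 0 at x = -1, 2/3.
Since f''(x) = 4x + 2/3, we get f''(-1) = -10/3 < 0 ⇒ local maximum; f''(2/3) = 10/3 > 0 ⇒ local minimum.
So the local maximum value is f(-1) = 3.

3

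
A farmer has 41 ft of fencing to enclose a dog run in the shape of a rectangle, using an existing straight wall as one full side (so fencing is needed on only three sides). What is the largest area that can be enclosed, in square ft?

1681/8

Let the sides perpendicular to the wall have length x and the parallel side y, so 2x + y = 41 and the area is A = xy = x(41 − 2x).
A'(x) = 41 − 4x = 0 gives x = 41/4, and A''(x) = −4 < 0 confirms a maximum.
Then y = 41 − 2·41/4 = 41/2 and A = 1681/8.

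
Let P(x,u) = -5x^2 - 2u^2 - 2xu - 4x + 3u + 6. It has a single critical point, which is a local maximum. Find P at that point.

∂P/∂x = -10x - 2u - 4 = 0 and ∂P/∂u = -2x - 4u + 3 = 0, so (x, u) = (-11/18, 19/18).
The Hessian has P_{xx} = -10, P_{uu} = -4, P_{xu} = -2, giving D = 36 > 0 with P_{xx} < 0, so the point is a local maximum.
P(-11/18, 19/18) = 317/36.

317/36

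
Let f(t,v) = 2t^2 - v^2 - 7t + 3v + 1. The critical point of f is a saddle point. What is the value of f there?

∂f/∂t = 4t - 7 = 0 and ∂f/∂v = -2v + 3 = 0, so (t, v) = (7/4, 3/2).
The Hessian has f_{tt} = 4, f_{vv} = -2, f_{tv} = 0, giving D = -8 < 0, so the point is a saddle point.
f(7/4, 3/2) = -23/8.

-23/8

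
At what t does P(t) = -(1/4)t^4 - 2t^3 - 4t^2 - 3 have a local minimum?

Critical points: P'(t) = -t^3 - 6t^2 - 8t vanishes at t = -4, -2, 0.
P''(t) = -3t^2 - 12t - 8. P''(-4) = -8 < 0 ⇒ local maximum; P''(-2) = 4 > 0 ⇒ local minimum; P''(0) = -8 < 0 ⇒ local maximum.
Thus P has its local minimum at t = -2, with value -7.

-2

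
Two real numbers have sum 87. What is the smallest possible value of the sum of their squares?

7569/2

With a + b = 87, a^2 + b^2 = a^2 + (87 − a)^2.
The derivative 2a − 2(87 − a) = 4a − 174 vanishes at a = 87/2; second derivative 4 > 0, a minimum.
The minimum is 2·(87/2)^2 = 7569/2.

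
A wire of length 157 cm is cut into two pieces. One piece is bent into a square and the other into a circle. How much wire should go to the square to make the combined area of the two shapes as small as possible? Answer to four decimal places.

87.9356

Let x be the length used for the square. Square side x/4; circle radius (157−x)/(2π).
A(x) = (x/4)² + π·((157−x)/(2π))² = x²/16 + (157−x)²/(4π) for 0 ≤ x ≤ 157. A'(x) = x/8 − (157−x)/(2π) = 0 gives x = 4·157/(π+4) ≈ 87.9356.
A'' = 1/8 + 1/(2π) > 0, so this gives the minimum combined area; x ≈ 87.9356 cm to the square.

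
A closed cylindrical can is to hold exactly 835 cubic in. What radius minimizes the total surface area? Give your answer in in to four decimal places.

5.1031

With radius r and height h, πr²h = 835 so h = 835/(πr²), and S(r) = 2πr² + 2πrh = 2πr² + 2·835/r.
S'(r) = 4πr − 2·835/r² = 0 ⇒ r³ = 835/(2π), so r ≈ 5.1031 and h = 2r ≈ 10.2062.
S''(r) = 4π + 4·835/r³ > 0, so this is the minimum; S ≈ 490.8764.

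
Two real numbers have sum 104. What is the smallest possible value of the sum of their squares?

With a + b = 104, a^2 + b^2 = a^2 + (104 − a)^2.
The derivative 2a − 2(104 − a) = 4a − 208 vanishes at a = 52; second derivative 4 > 0, a minimum.
The minimum is 2·(52)^2 = 5408.

5408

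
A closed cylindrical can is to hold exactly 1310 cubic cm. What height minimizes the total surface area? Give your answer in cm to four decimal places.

11.8593

With radius r and height h, πr²h = 1310 so h = 1310/(πr²), and S(r) = 2πr² + 2πrh = 2πr² + 2·1310/r.
S'(r) = 4πr − 2·1310/r² = 0 ⇒ r³ = 1310/(2π), so r ≈ 5.9297 and h = 2r ≈ 11.8593.
S''(r) = 4π + 4·1310/r³ > 0, so this is the minimum; S ≈ 662.7688.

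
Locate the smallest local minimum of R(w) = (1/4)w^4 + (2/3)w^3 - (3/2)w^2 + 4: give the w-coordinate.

R'(w) = w^3 + 2w^2 - 3w. Setting R'(w) = 0 gives w ∈ {-3, 0, 1}.
R''(w) = 3w^2 + 4w - 3. R''(-3) = 12 > 0 ⇒ local minimum; R''(0) = -3 < 0 ⇒ local maximum; R''(1) = 4 > 0 ⇒ local minimum.
Thus R has its smallest local minimum at w = -3, with value -29/4.

-3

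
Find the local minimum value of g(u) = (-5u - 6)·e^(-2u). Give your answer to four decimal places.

-10.1380

Differentiating with the product rule gives g'(u) = (10u + 7)·e^(-2u). Since e^(-2u) > 0, the only critical point is u = -7/10.
g''(-7/10) has the same sign as 10 > 0, so this is a local minimum.
g(-7/10) = (-5/2)·e^(7/5) ≈ -10.1380.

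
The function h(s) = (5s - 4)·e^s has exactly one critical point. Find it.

By the product rule, h'(s) = (5s + 1)·e^s. Since e^s > 0, the only critical point is s = -1/5.
h''(-1/5) has the same sign as 5 > 0, so this is a local minimum.
h(-1/5) = (-5)·e^(-1/5) ≈ -4.0937.

-1/5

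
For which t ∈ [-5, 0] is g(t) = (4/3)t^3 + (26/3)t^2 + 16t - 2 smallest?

The derivative is 4t^2 + (52/3)t + 16, which vanishes at t = -3 and t = -4/3.
Evaluating at the critical points and endpoints: g(-5) = -32; g(-3) = -8; g(-4/3) = -898/81; g(0) = -2.
So the minimum is g(-5) = -32.

-5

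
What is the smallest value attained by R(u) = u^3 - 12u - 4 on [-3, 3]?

-20

R'(u) = 3u^2 - 12, which vanishes at u = -2 and u = 2.
Compare values at every candidate in [-3, 3]: R(-3) = 5; R(-2) = 12; R(2) = -20; R(3) = -13.
So the minimum is R(2) = -20.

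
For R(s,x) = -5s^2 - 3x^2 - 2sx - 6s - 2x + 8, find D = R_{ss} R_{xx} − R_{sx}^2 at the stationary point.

56

∂R/∂s = -10s - 2x - 6 = 0 and ∂R/∂x = -2s - 6x - 2 = 0, so (s, x) = (-4/7, -1/7).
The Hessian has R_{ss} = -10, R_{xx} = -6, R_{sx} = -2, giving D = 56 > 0 with R_{ss} < 0, so the point is a local maximum.
D = (-10)·(-6) − (-2)^2 = 56.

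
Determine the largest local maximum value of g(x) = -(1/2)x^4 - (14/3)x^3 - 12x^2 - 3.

g'(x) = -2x^3 - 14x^2 - 24x = 0 at x = -4, -3, 0.
Second-derivative test with g''(x) = -6x^2 - 28x - 24: g''(-4) = -8 < 0 ⇒ local maximum; g''(-3) = 6 > 0 ⇒ local minimum; g''(0) = -24 < 0 ⇒ local maximum.
Thus g has its largest local maximum at x = 0, with value -3.

-3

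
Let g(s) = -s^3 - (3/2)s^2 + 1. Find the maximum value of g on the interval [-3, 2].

29/2

Differentiating, g'(s) = -3s^2 - 3s; which vanishes at s = -1 and s = 0.
Candidates: g(-3) = 29/2, g(-1) = 1/2, g(0) = 1, g(2) = -13.
So the maximum is g(-3) = 29/2.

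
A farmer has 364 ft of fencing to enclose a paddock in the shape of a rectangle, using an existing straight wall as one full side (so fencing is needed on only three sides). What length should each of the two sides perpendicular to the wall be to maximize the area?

Let the sides perpendicular to the wall have length x and the parallel side y, so 2x + y = 364 and the area is A = xy = x(364 − 2x).
A'(x) = 364 − 4x = 0 gives x = 91, and A''(x) = −4 < 0 confirms a maximum.
Then y = 364 − 2·91 = 182 and A = 16562.

91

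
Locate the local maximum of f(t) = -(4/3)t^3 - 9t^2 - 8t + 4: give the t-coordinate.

-1/2

f'(t) = -4t^2 - 18t - 8 = 0 at t = -4, -1/2.
f''(t) = -8t - 18. f''(-4) = 14 > 0 ⇒ local minimum; f''(-1/2) = -14 < 0 ⇒ local maximum.
So the local maximum value is f(-1/2) = 71/12.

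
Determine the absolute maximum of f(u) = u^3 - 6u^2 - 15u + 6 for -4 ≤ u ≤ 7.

14

The derivative is 3u^2 - 12u - 15, which vanishes at u = -1 and u = 5.
Evaluating at the critical points and endpoints: f(-4) = -94; f(-1) = 14; f(5) = -94; f(7) = -50.
The maximum over the interval is 14, attained at u = -1.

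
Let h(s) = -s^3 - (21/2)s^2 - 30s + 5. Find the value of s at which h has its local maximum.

-2

Critical points: h'(s) = -3s^2 - 21s - 30 vanishes at s = -5, -2.
h''(s) = -6s - 21. h''(-5) = 9 > 0 ⇒ local minimum; h''(-2) = -9 < 0 ⇒ local maximum.
So the local maximum value is h(-2) = 31.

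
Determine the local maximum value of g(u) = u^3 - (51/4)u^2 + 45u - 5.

695/16

g'(u) = 3u^2 - (51/2)u + 45 = 0 at u = 5/2, 6.
Second-derivative test with g''(u) = 6u - 51/2: g''(5/2) = -21/2 < 0 ⇒ local maximum; g''(6) = 21/2 > 0 ⇒ local minimum.
The local maximum is g(5/2) = 695/16.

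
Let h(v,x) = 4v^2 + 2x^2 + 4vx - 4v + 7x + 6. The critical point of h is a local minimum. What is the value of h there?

∂h/∂v = 8v + 4x - 4 = 0 and ∂h/∂x = 4v + 4x + 7 = 0, so (v, x) = (11/4, -9/2).
The Hessian has h_{vv} = 8, h_{xx} = 4, h_{vx} = 4, giving D = 16 > 0 with h_{vv} > 0, so the point is a local minimum.
h(11/4, -9/2) = -61/4.

-61/4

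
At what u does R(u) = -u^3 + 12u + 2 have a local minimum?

-2

R'(u) = -3u^2 + 12 = 0 at u = -2, 2.
Since R''(u) = -6u, we get R''(-2) = 12 > 0 ⇒ local minimum; R''(2) = -12 < 0 ⇒ local maximum.
Thus R has its local minimum at u = -2, with value -14.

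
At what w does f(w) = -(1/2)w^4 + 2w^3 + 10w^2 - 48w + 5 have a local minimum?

f'(w) = -2w^3 + 6w^2 + 20w - 48 = 0 at w = -3, 2, 4.
Second-derivative test with f''(w) = -6w^2 + 12w + 20: f''(-3) = -70 < 0 ⇒ local maximum; f''(2) = 20 > 0 ⇒ local minimum; f''(4) = -28 < 0 ⇒ local maximum.
So the local minimum value is f(2) = -43.

2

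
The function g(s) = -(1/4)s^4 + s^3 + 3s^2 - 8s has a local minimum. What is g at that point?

g'(s) = -s^3 + 3s^2 + 6s - 8 = 0 at s = -2, 1, 4.
Since g''(s) = -3s^2 + 6s + 6, we get g''(-2) = -18 < 0 ⇒ local maximum; g''(1) = 9 > 0 ⇒ local minimum; g''(4) = -18 < 0 ⇒ local maximum.
So the local minimum value is g(1) = -17/4.

-17/4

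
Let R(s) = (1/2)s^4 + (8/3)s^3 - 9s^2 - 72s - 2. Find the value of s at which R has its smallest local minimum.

3

R'(s) = 2s^3 + 8s^2 - 18s - 72. Setting R'(s) = 0 gives s ∈ {-4, -3, 3}.
R''(s) = 6s^2 + 16s - 18. R''(-4) = 14 > 0 ⇒ local minimum; R''(-3) = -12 < 0 ⇒ local maximum; R''(3) = 84 > 0 ⇒ local minimum.
The smallest local minimum is R(3) = -373/2.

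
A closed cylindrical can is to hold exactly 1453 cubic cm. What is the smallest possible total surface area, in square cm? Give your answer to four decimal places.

With radius r and height h, πr²h = 1453 so h = 1453/(πr²), and S(r) = 2πr² + 2πrh = 2πr² + 2·1453/r.
S'(r) = 4πr − 2·1453/r² = 0 ⇒ r³ = 1453/(2π), so r ≈ 6.1380 and h = 2r ≈ 12.2760.
S''(r) = 4π + 4·1453/r³ > 0, so this is the minimum; S ≈ 710.1634.

710.1634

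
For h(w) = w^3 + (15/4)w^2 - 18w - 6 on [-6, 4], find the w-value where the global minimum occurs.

3/2

The derivative is 3w^2 + (15/2)w - 18, which vanishes at w = -4 and w = 3/2.
Evaluating at the critical points and endpoints: h(-6) = 21,  h(-4) = 62,  h(3/2) = -339/16,  h(4) = 46.
Hence the absolute minimum is -339/16 at w = 3/2.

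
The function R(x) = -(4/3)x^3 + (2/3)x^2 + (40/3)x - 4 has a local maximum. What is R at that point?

44/3

R'(x) = -4x^2 + (4/3)x + 40/3. Setting R'(x) = 0 gives x ∈ {-5/3, 2}.
Since R''(x) = -8x + 4/3, we get R''(-5/3) = 44/3 > 0 ⇒ local minimum; R''(2) = -44/3 < 0 ⇒ local maximum.
The local maximum is R(2) = 44/3.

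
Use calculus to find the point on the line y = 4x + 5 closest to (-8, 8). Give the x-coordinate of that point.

4/17

Minimize D(x)^2 = (x + 8)^2 + (4x - 3)^2.
d/dx[D^2] = 2(x + 8) + 2·4·(4x - 3) = 0 ⇒ x = 4/17.
Then y = 101/17 and the distance is √(1225/17) ≈ 8.4887.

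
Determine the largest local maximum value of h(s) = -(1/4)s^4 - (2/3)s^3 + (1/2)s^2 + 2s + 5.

79/12

h'(s) = -s^3 - 2s^2 + s + 2. Setting h'(s) = 0 gives s ∈ {-2, -1, 1}.
Second-derivative test with h''(s) = -3s^2 - 4s + 1: h''(-2) = -3 < 0 ⇒ local maximum; h''(-1) = 2 > 0 ⇒ local minimum; h''(1) = -6 < 0 ⇒ local maximum.
So the largest local maximum value is h(1) = 79/12.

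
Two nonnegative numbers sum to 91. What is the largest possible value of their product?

8281/4

With x + y = 91, the product is P(x) = x(91 − x).
P'(x) = 91 − 2x = 0 gives x = 91/2; P'' = −2 < 0, so this is the maximum.
P = 91/2·91/2 = 8281/4.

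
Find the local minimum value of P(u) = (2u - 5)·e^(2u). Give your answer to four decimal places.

-54.5982

Differentiating with the product rule gives P'(u) = (4u - 8)·e^(2u). Since e^(2u) > 0, the only critical point is u = 2.
P''(2) has the same sign as 4 > 0, so this is a local minimum.
P(2) = (-1)·e^(4) ≈ -54.5982.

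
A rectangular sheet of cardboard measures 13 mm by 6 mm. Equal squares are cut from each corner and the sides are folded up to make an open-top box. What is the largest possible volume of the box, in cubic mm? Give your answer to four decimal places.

45.9710

With cut size x, the volume is V(x) = x(13 − 2x)(6 − 2x) for 0 < x < 3.
V'(x) = 12x^2 − 76x + 78. Setting V'(x) = 0 gives x ≈ 1.2884 (the root in (0, 3)).
V''(x) = 24x − 76 is negative there, so this is the maximum; V ≈ 45.9710.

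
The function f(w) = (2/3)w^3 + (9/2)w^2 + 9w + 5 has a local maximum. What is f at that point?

1/2

Critical points: f'(w) = 2w^2 + 9w + 9 vanishes at w = -3, -3/2.
Second-derivative test with f''(w) = 4w + 9: f''(-3) = -3 < 0 ⇒ local maximum; f''(-3/2) = 3 > 0 ⇒ local minimum.
The local maximum is f(-3) = 1/2.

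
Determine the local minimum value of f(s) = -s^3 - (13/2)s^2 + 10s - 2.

-179/2

Critical points: f'(s) = -3s^2 - 13s + 10 vanishes at s = -5, 2/3.
f''(s) = -6s - 13. f''(-5) = 17 > 0 ⇒ local minimum; f''(2/3) = -17 < 0 ⇒ local maximum.
The local minimum is f(-5) = -179/2.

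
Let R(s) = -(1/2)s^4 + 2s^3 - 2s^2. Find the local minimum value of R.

-1/2

R'(s) = -2s^3 + 6s^2 - 4s = 0 at s = 0, 1, 2.
R''(s) = -6s^2 + 12s - 4. R''(0) = -4 < 0 ⇒ local maximum; R''(1) = 2 > 0 ⇒ local minimum; R''(2) = -4 < 0 ⇒ local maximum.
So the local minimum value is R(1) = -1/2.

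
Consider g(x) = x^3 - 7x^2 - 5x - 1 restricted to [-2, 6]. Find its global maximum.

Differentiating, g'(x) = 3x^2 - 14x - 5; which vanishes at x = -1/3 and x = 5.
Evaluating at the critical points and endpoints: g(-2) = -27; g(-1/3) = -4/27; g(5) = -76; g(6) = -67.
So the maximum is g(-1/3) = -4/27.

-4/27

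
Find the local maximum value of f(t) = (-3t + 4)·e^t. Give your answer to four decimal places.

Differentiating with the product rule gives f'(t) = (-3t + 1)·e^t. Since e^t > 0, the only critical point is t = 1/3.
f''(1/3) has the same sign as -3 < 0, so this is a local maximum.
f(1/3) = (3)·e^(1/3) ≈ 4.1868.

4.1868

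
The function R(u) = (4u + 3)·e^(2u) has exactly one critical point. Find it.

Differentiating with the product rule gives R'(u) = (8u + 10)·e^(2u). Since e^(2u) > 0, the only critical point is u = -5/4.
R''(-5/4) has the same sign as 8 > 0, so this is a local minimum.
R(-5/4) = (-2)·e^(-5/2) ≈ -0.1642.

-5/4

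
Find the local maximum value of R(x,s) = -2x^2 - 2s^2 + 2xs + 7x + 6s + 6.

163/6

∂R/∂x = -4x + 2s + 7 = 0 and ∂R/∂s = 2x - 4s + 6 = 0, so (x, s) = (10/3, 19/6).
The Hessian has R_{xx} = -4, R_{ss} = -4, R_{xs} = 2, giving D = 12 > 0 with R_{xx} < 0, so the point is a local maximum.
R(10/3, 19/6) = 163/6.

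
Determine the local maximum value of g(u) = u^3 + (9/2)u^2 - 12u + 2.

Critical points: g'(u) = 3u^2 + 9u - 12 vanishes at u = -4, 1.
Second-derivative test with g''(u) = 6u + 9: g''(-4) = -15 < 0 ⇒ local maximum; g''(1) = 15 > 0 ⇒ local minimum.
So the local maximum value is g(-4) = 58.

58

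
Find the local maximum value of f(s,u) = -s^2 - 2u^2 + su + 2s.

8/7

∂f/∂s = -2s + u + 2 = 0 and ∂f/∂u = s - 4u = 0, so (s, u) = (8/7, 2/7).
The Hessian has f_{ss} = -2, f_{uu} = -4, f_{su} = 1, giving D = 7 > 0 with f_{ss} < 0, so the point is a local maximum.
f(8/7, 2/7) = 8/7.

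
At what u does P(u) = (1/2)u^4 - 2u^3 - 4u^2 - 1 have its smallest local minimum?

4

P'(u) = 2u^3 - 6u^2 - 8u = 0 at u = -1, 0, 4.
P''(u) = 6u^2 - 12u - 8. P''(-1) = 10 > 0 ⇒ local minimum; P''(0) = -8 < 0 ⇒ local maximum; P''(4) = 40 > 0 ⇒ local minimum.
The smallest local minimum is P(4) = -65.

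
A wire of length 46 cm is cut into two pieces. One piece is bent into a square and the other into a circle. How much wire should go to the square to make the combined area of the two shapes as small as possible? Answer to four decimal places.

Let x be the length used for the square. Square side x/4; circle radius (46−x)/(2π).
A(x) = (x/4)² + π·((46−x)/(2π))² = x²/16 + (46−x)²/(4π) for 0 ≤ x ≤ 46. A'(x) = x/8 − (46−x)/(2π) = 0 gives x = 4·46/(π+4) ≈ 25.7646.
A'' = 1/8 + 1/(2π) > 0, so this gives the minimum combined area; x ≈ 25.7646 cm to the square.

25.7646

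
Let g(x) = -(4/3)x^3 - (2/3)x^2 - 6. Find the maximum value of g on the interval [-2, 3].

The derivative is -4x^2 - (4/3)x, which vanishes at x = -1/3 and x = 0.
Candidates: g(-2) = 2,  g(-1/3) = -488/81,  g(0) = -6,  g(3) = -48.
The maximum over the interval is 2, attained at x = -2.

2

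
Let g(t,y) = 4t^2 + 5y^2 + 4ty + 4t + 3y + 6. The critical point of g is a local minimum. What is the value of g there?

79/16

∂g/∂t = 8t + 4y + 4 = 0 and ∂g/∂y = 4t + 10y + 3 = 0, so (t, y) = (-7/16, -1/8).
The Hessian has g_{tt} = 8, g_{yy} = 10, g_{ty} = 4, giving D = 64 > 0 with g_{tt} > 0, so the point is a local minimum.
g(-7/16, -1/8) = 79/16.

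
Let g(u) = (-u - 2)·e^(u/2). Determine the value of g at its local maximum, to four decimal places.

g'(u) = (-1)·e^(u/2) + (-u - 2)·(1/2)·e^(u/2) = (-(1/2)u - 2)·e^(u/2). Since e^(u/2) > 0, the only critical point is u = -4.
g''(-4) has the same sign as -1/2 < 0, so this is a local maximum.
g(-4) = (2)·e^(-2) ≈ 0.2707.

0.2707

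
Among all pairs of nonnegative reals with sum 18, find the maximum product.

81

With x + y = 18, the product is P(x) = x(18 − x).
P'(x) = 18 − 2x = 0 gives x = 9; P'' = −2 < 0, so this is the maximum.
P = 9·9 = 81.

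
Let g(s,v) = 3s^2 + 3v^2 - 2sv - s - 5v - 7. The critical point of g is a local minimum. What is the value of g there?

-39/4

∂g/∂s = 6s - 2v - 1 = 0 and ∂g/∂v = -2s + 6v - 5 = 0, so (s, v) = (1/2, 1).
The Hessian has g_{ss} = 6, g_{vv} = 6, g_{sv} = -2, giving D = 32 > 0 with g_{ss} > 0, so the point is a local minimum.
g(1/2, 1) = -39/4.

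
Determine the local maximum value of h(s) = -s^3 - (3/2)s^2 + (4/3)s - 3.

-149/54

Critical points: h'(s) = -3s^2 - 3s + 4/3 vanishes at s = -4/3, 1/3.
Since h''(s) = -6s - 3, we get h''(-4/3) = 5 > 0 ⇒ local minimum; h''(1/3) = -5 < 0 ⇒ local maximum.
Thus h has its local maximum at s = 1/3, with value -149/54.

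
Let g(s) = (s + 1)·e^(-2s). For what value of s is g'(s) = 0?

-1/2

Differentiating with the product rule gives g'(s) = (-2s - 1)·e^(-2s). Since e^(-2s) > 0, the only critical point is s = -1/2.
g''(-1/2) has the same sign as -2 < 0, so this is a local maximum.
g(-1/2) = (1/2)·e^(1) ≈ 1.3591.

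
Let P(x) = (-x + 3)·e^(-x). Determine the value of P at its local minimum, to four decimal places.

By the product rule, P'(x) = (x - 4)·e^(-x). Since e^(-x) > 0, the only critical point is x = 4.
P''(4) has the same sign as 1 > 0, so this is a local minimum.
P(4) = (-1)·e^(-4) ≈ -0.0183.

-0.0183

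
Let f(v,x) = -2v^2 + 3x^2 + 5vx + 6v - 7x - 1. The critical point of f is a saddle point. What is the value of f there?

171/49

∂f/∂v = -4v + 5x + 6 = 0 and ∂f/∂x = 5v + 6x - 7 = 0, so (v, x) = (71/49, -2/49).
The Hessian has f_{vv} = -4, f_{xx} = 6, f_{vx} = 5, giving D = -49 < 0, so the point is a saddle point.
f(71/49, -2/49) = 171/49.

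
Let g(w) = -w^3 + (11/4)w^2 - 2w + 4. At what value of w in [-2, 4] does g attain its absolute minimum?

g'(w) = -3w^2 + (11/2)w - 2, which vanishes at w = 1/2 and w = 4/3.
Evaluating at the critical points and endpoints: g(-2) = 27, g(1/2) = 57/16, g(4/3) = 104/27, g(4) = -24.
Hence the absolute minimum is -24 at w = 4.

4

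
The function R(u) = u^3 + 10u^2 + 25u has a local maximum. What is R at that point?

0

R'(u) = 3u^2 + 20u + 25 = 0 at u = -5, -5/3.
Since R''(u) = 6u + 20, we get R''(-5) = -10 < 0 ⇒ local maximum; R''(-5/3) = 10 > 0 ⇒ local minimum.
Thus R has its local maximum at u = -5, with value 0.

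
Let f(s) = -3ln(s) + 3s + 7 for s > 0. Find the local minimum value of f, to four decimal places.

10.0000

f'(s) = -3/s + 3 = 0 gives s = 1.
f''(s) = 3/s², which is positive for s > 0, so this is a local minimum.
f(1) = -3·ln(1) + 3 + 7 ≈ 10.0000.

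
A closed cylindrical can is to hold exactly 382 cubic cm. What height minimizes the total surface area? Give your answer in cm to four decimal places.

With radius r and height h, πr²h = 382 so h = 382/(πr²), and S(r) = 2πr² + 2πrh = 2πr² + 2·382/r.
S'(r) = 4πr − 2·382/r² = 0 ⇒ r³ = 382/(2π), so r ≈ 3.9321 and h = 2r ≈ 7.8643.
S''(r) = 4π + 4·382/r³ > 0, so this is the minimum; S ≈ 291.4451.

7.8643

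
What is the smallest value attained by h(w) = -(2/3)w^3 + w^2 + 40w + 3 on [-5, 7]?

The derivative is -2w^2 + 2w + 40, which vanishes at w = -4 and w = 5.
Evaluating at the critical points and endpoints: h(-5) = -266/3, h(-4) = -295/3, h(5) = 434/3, h(7) = 310/3.
So the minimum is h(-4) = -295/3.

-295/3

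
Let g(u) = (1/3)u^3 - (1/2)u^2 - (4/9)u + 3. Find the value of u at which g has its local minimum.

Critical points: g'(u) = u^2 - u - 4/9 vanishes at u = -1/3, 4/3.
g''(u) = 2u - 1. g''(-1/3) = -5/3 < 0 ⇒ local maximum; g''(4/3) = 5/3 > 0 ⇒ local minimum.
The local minimum is g(4/3) = 187/81.

4/3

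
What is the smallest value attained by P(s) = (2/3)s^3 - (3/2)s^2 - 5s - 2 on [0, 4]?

The derivative is 2s^2 - 3s - 5, whose only zero in [0, 4] is s = 5/2.
Evaluating at the critical points and endpoints: P(0) = -2, P(5/2) = -323/24, P(4) = -10/3.
So the minimum is P(5/2) = -323/24.

-323/24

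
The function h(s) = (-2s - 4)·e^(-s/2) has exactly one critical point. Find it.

Differentiating with the product rule gives h'(s) = (s)·e^(-s/2). Since e^(-s/2) > 0, the only critical point is s = 0.
h''(0) has the same sign as 1 > 0, so this is a local minimum.
h(0) = (-4)·e^(0) ≈ -4.0000.

0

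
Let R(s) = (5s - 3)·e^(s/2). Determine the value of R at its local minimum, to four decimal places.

Differentiating with the product rule gives R'(s) = ((5/2)s + 7/2)·e^(s/2). Since e^(s/2) > 0, the only critical point is s = -7/5.
R''(-7/5) has the same sign as 5/2 > 0, so this is a local minimum.
R(-7/5) = (-10)·e^(-7/10) ≈ -4.9659.

-4.9659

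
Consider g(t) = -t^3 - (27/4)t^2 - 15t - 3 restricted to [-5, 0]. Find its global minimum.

The derivative is -3t^2 - (27/2)t - 15, which vanishes at t = -5/2 and t = -2.
Compare values at every candidate in [-5, 0]: g(-5) = 113/4,  g(-5/2) = 127/16,  g(-2) = 8,  g(0) = -3.
The minimum over the interval is -3, attained at t = 0.

-3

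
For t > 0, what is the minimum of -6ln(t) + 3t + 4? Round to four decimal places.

5.8411

P'(t) = -6/t + 3 = 0 gives t = 2.
P''(t) = 6/t², which is positive for t > 0, so this is a local minimum.
P(2) = -6·ln(2) + 6 + 4 ≈ 5.8411.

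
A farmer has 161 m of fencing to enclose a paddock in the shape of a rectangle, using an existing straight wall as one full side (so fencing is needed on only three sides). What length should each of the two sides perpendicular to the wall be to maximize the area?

161/4

Let the sides perpendicular to the wall have length x and the parallel side y, so 2x + y = 161 and the area is A = xy = x(161 − 2x).
A'(x) = 161 − 4x = 0 gives x = 161/4, and A''(x) = −4 < 0 confirms a maximum.
Then y = 161 − 2·161/4 = 161/2 and A = 25921/8.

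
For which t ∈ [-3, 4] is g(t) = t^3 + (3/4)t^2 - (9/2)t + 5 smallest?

-3

g'(t) = 3t^2 + (3/2)t - 9/2, which vanishes at t = -3/2 and t = 1.
Compare values at every candidate in [-3, 4]: g(-3) = -7/4, g(-3/2) = 161/16, g(1) = 9/4, g(4) = 63.
So the minimum is g(-3) = -7/4.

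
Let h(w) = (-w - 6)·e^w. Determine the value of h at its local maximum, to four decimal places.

0.0009

Differentiating with the product rule gives h'(w) = (-w - 7)·e^w. Since e^w > 0, the only critical point is w = -7.
h''(-7) has the same sign as -1 < 0, so this is a local maximum.
h(-7) = (1)·e^(-7) ≈ 0.0009.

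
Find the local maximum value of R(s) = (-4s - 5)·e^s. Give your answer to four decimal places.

0.4216

Differentiating with the product rule gives R'(s) = (-4s - 9)·e^s. Since e^s > 0, the only critical point is s = -9/4.
R''(-9/4) has the same sign as -4 < 0, so this is a local maximum.
R(-9/4) = (4)·e^(-9/4) ≈ 0.4216.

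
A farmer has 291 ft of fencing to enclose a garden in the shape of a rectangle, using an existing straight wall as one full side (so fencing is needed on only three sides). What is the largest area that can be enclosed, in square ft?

84681/8

Let the sides perpendicular to the wall have length x and the parallel side y, so 2x + y = 291 and the area is A = xy = x(291 − 2x).
A'(x) = 291 − 4x = 0 gives x = 291/4, and A''(x) = −4 < 0 confirms a maximum.
Then y = 291 − 2·291/4 = 291/2 and A = 84681/8.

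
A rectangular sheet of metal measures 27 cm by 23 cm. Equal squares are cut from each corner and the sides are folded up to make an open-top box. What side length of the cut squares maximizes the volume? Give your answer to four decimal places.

4.1269

With cut size x, the volume is V(x) = x(27 − 2x)(23 − 2x) for 0 < x < 11.5.
V'(x) = 12x^2 − 200x + 621. Setting V'(x) = 0 gives x ≈ 4.1269 (the root in (0, 11.5)).
V''(x) = 24x − 200 is negative there, so this is the maximum; V ≈ 1140.8205.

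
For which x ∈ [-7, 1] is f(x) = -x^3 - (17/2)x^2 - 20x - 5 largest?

Differentiating, f'(x) = -3x^2 - 17x - 20; which vanishes at x = -4 and x = -5/3.
Candidates: f(-7) = 123/2, f(-4) = 3, f(-5/3) = 505/54, f(1) = -69/2.
The maximum over the interval is 123/2, attained at x = -7.

-7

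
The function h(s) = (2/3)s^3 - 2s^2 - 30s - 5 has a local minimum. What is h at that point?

-365/3

Critical points: h'(s) = 2s^2 - 4s - 30 vanishes at s = -3, 5.
Second-derivative test with h''(s) = 4s - 4: h''(-3) = -16 < 0 ⇒ local maximum; h''(5) = 16 > 0 ⇒ local minimum.
So the local minimum value is h(5) = -365/3.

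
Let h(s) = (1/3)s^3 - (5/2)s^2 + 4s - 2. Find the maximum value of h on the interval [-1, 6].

h'(s) = s^2 - 5s + 4, which vanishes at s = 1 and s = 4.
Evaluating at the critical points and endpoints: h(-1) = -53/6,  h(1) = -1/6,  h(4) = -14/3,  h(6) = 4.
The maximum over the interval is 4, attained at s = 6.

4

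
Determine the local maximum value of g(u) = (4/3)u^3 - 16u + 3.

73/3

Critical points: g'(u) = 4u^2 - 16 vanishes at u = -2, 2.
Since g''(u) = 8u, we get g''(-2) = -16 < 0 ⇒ local maximum; g''(2) = 16 > 0 ⇒ local minimum.
The local maximum is g(-2) = 73/3.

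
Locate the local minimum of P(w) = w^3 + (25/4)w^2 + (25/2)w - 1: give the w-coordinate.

P'(w) = 3w^2 + (25/2)w + 25/2 = 0 at w = -5/2, -5/3.
Second-derivative test with P''(w) = 6w + 25/2: P''(-5/2) = -5/2 < 0 ⇒ local maximum; P''(-5/3) = 5/2 > 0 ⇒ local minimum.
The local minimum is P(-5/3) = -983/108.

-5/3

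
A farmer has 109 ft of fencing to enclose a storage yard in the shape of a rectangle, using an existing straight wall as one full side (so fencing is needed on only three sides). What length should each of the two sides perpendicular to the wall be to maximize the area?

Let the sides perpendicular to the wall have length x and the parallel side y, so 2x + y = 109 and the area is A = xy = x(109 − 2x).
A'(x) = 109 − 4x = 0 gives x = 109/4, and A''(x) = −4 < 0 confirms a maximum.
Then y = 109 − 2·109/4 = 109/2 and A = 11881/8.

109/4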